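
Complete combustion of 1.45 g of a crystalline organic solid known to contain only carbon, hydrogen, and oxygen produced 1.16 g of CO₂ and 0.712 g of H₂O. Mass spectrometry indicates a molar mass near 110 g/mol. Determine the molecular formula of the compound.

C2H6O5

mol C = 1.16 g CO₂ ÷ 44.009 g/mol = 0.02636 mol
mol H = 2 × 0.712 g H₂O ÷ 18.015 g/mol = 0.07905 mol
mass O = 1.45 − (0.3166 + 0.07968) = 1.054 g → mol O = 1.054 ÷ 15.999 = 0.06586 mol
Divide by the smallest (0.02636 mol): C 1.000, H 2.999, O 2.499
Multiplying each by 2 gives whole numbers: C 2.00, H 6.00, O 5.00
Empirical formula: C2H6O5
Empirical-formula mass = 110.06 g/mol; 110 ÷ 110.06 ≈ 1, so the molecular formula is C2H6O5.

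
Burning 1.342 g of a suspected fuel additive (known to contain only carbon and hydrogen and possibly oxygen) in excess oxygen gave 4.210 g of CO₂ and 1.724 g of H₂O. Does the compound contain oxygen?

no

mol C = 4.210 g CO₂ ÷ 44.009 g/mol = 0.095662 mol
mol H = 2 × 1.724 g H₂O ÷ 18.015 g/mol = 0.19140 mol
C and H together account for 1.3419 g — essentially the entire 1.342 g sample — so the compound contains no oxygen.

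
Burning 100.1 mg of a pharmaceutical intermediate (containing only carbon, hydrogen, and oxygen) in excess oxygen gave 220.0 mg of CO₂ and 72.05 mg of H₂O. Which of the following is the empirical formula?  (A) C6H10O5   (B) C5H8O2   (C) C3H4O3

(B) C5H8O2

mol C = 0.2200 g CO₂ ÷ 44.009 g/mol = 0.0049990 mol
mol H = 2 × 0.07205 g H₂O ÷ 18.015 g/mol = 0.0079989 mol
mass O = 0.1001 − (0.060043 + 0.0080629) = 0.031994 g → mol O = 0.031994 ÷ 15.999 = 0.0019998 mol
Divide by the smallest (0.0019998 mol): C 2.500, H 4.000, O 1.000
Multiplying each by 2 gives whole numbers: C 5.00, H 8.00, O 2.00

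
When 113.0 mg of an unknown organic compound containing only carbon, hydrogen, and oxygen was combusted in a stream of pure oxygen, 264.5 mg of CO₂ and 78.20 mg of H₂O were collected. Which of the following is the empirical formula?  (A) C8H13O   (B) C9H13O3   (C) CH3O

mol C = 0.2645 g CO₂ ÷ 44.009 g/mol = 0.0060101 mol
mol H = 2 × 0.07820 g H₂O ÷ 18.015 g/mol = 0.0086817 mol
mass O = 0.1130 − (0.072188 + 0.0087511) = 0.032061 g → mol O = 0.032061 ÷ 15.999 = 0.0020039 mol
Divide by the smallest (0.0020039 mol): C 2.999, H 4.332, O 1.000
Multiplying each by 3 gives whole numbers: C 9.00, H 13.00, O 3.00

(B) C9H13O3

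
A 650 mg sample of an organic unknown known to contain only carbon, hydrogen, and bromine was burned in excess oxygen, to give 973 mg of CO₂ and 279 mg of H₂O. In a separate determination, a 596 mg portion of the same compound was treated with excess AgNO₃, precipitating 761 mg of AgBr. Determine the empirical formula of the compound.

mol C = 0.973 g CO₂ ÷ 44.009 g/mol = 0.02211 mol
mol H = 2 × 0.279 g H₂O ÷ 18.015 g/mol = 0.03097 mol
From the AgBr data: mol Br per gram of compound = (0.761 ÷ 187.772) ÷ 0.596 = 0.006800 mol/g, so in the 0.650 g combustion sample mol Br = 0.004420 mol
Divide by the smallest (0.004420 mol): C 5.002, H 7.008, Br 1.000

C5H7Br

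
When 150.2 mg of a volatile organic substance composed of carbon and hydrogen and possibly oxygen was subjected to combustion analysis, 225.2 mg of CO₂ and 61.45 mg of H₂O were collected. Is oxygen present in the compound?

mol C = 0.2252 g CO₂ ÷ 44.009 g/mol = 0.0051171 mol
mol H = 2 × 0.06145 g H₂O ÷ 18.015 g/mol = 0.0068221 mol
C and H account for only 0.068339 g of the 0.1502 g sample; the remaining 0.081861 g must be oxygen.

yes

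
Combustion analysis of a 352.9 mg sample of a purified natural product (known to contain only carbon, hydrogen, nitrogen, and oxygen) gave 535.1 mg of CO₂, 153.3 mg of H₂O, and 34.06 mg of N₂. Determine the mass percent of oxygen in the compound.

mol C = 0.5351 g CO₂ ÷ 44.009 g/mol = 0.012159 mol
mol H = 2 × 0.1533 g H₂O ÷ 18.015 g/mol = 0.017019 mol
mol N = 2 × 0.03406 g N₂ ÷ 28.014 g/mol = 0.0024316 mol
mass O = 0.3529 − (0.14604 + 0.017155 + 0.034060) = 0.15564 g → mol O = 0.15564 ÷ 15.999 = 0.0097284 mol
mass % O = 0.15564 g ÷ 0.3529 g × 100%

44.10%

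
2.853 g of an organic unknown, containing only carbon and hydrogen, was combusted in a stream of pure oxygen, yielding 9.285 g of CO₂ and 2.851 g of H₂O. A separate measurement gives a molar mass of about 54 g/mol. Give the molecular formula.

C4H6

mol C = 9.285 g CO₂ ÷ 44.009 g/mol = 0.21098 mol
mol H = 2 × 2.851 g H₂O ÷ 18.015 g/mol = 0.31651 mol
Divide by the smallest (0.21098 mol): C 1.000, H 1.500
Multiplying each by 2 gives whole numbers: C 2.00, H 3.00
Empirical formula: C2H3
Empirical-formula mass = 27.05 g/mol; 54 ÷ 27.05 ≈ 2, so the molecular formula is C4H6.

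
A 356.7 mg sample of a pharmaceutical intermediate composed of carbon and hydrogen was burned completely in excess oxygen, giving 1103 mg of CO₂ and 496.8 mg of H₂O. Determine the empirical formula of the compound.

C5H11

mol C = 1.103 g CO₂ ÷ 44.009 g/mol = 0.025063 mol
mol H = 2 × 0.4968 g H₂O ÷ 18.015 g/mol = 0.055154 mol
Divide by the smallest (0.025063 mol): C 1.000, H 2.201
Multiplying each by 5 gives whole numbers: C 5.00, H 11.00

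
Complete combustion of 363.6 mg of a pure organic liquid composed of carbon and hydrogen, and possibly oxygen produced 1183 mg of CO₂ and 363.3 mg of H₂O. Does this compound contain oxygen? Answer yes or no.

no

mol C = 1.183 g CO₂ ÷ 44.009 g/mol = 0.026881 mol
mol H = 2 × 0.3633 g H₂O ÷ 18.015 g/mol = 0.040333 mol
C and H together account for 0.36352 g — essentially the entire 0.3636 g sample — so the compound contains no oxygen.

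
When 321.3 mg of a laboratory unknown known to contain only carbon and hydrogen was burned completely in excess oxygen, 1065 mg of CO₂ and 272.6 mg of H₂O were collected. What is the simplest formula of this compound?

mol C = 1.065 g CO₂ ÷ 44.009 g/mol = 0.024200 mol
mol H = 2 × 0.2726 g H₂O ÷ 18.015 g/mol = 0.030264 mol
Divide by the smallest (0.024200 mol): C 1.000, H 1.251
Multiplying each by 4 gives whole numbers: C 4.00, H 5.00

C4H5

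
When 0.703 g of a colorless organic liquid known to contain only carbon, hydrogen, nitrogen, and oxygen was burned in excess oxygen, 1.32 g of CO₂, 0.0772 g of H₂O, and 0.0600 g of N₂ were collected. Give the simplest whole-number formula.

C7H2NO4

mol C = 1.32 g CO₂ ÷ 44.009 g/mol = 0.02999 mol
mol H = 2 × 0.0772 g H₂O ÷ 18.015 g/mol = 0.008571 mol
mol N = 2 × 0.0600 g N₂ ÷ 28.014 g/mol = 0.004284 mol
mass O = 0.703 − (0.3603 + 0.008639 + 0.06000) = 0.2741 g → mol O = 0.2741 ÷ 15.999 = 0.01713 mol
Divide by the smallest (0.004284 mol): C 7.002, H 2.001, N 1.000, O 4.000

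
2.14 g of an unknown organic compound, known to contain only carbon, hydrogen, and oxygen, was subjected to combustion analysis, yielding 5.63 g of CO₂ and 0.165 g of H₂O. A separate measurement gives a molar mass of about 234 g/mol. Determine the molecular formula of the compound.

C14H2O4

mol C = 5.63 g CO₂ ÷ 44.009 g/mol = 0.1279 mol
mol H = 2 × 0.165 g H₂O ÷ 18.015 g/mol = 0.01832 mol
mass O = 2.14 − (1.537 + 0.01846) = 0.5850 g → mol O = 0.5850 ÷ 15.999 = 0.03656 mol
Divide by the smallest (0.01832 mol): C 6.984, H 1.000, O 1.996
Empirical formula: C7HO2
Empirical-formula mass = 117.08 g/mol; 234 ÷ 117.08 ≈ 2, so the molecular formula is C14H2O4.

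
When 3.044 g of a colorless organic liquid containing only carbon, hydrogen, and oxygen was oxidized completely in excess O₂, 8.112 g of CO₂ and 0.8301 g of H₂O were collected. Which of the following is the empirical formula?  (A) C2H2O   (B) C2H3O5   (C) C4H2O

(C) C4H2O

mol C = 8.112 g CO₂ ÷ 44.009 g/mol = 0.18433 mol
mol H = 2 × 0.8301 g H₂O ÷ 18.015 g/mol = 0.092157 mol
mass O = 3.044 − (2.2139 + 0.092894) = 0.73717 g → mol O = 0.73717 ÷ 15.999 = 0.046076 mol
Divide by the smallest (0.046076 mol): C 4.000, H 2.000, O 1.000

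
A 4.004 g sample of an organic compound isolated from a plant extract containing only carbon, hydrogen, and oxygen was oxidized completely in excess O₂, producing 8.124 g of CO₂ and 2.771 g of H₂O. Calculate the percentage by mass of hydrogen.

7.74%

mol C = 8.124 g CO₂ ÷ 44.009 g/mol = 0.18460 mol
mol H = 2 × 2.771 g H₂O ÷ 18.015 g/mol = 0.30763 mol
mass O = 4.004 − (2.2172 + 0.31009) = 1.4767 g → mol O = 1.4767 ÷ 15.999 = 0.092299 mol
mass % H = 0.31009 g ÷ 4.004 g × 100%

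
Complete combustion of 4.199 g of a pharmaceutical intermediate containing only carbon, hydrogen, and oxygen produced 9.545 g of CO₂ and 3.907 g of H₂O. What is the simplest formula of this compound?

mol C = 9.545 g CO₂ ÷ 44.009 g/mol = 0.21689 mol
mol H = 2 × 3.907 g H₂O ÷ 18.015 g/mol = 0.43375 mol
mass O = 4.199 − (2.6050 + 0.43722) = 1.1567 g → mol O = 1.1567 ÷ 15.999 = 0.072301 mol
Divide by the smallest (0.072301 mol): C 3.000, H 5.999, O 1.000

C3H6O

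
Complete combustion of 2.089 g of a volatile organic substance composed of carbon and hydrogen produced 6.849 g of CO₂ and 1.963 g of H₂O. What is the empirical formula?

mol C = 6.849 g CO₂ ÷ 44.009 g/mol = 0.15563 mol
mol H = 2 × 1.963 g H₂O ÷ 18.015 g/mol = 0.21793 mol
Divide by the smallest (0.15563 mol): C 1.000, H 1.400
Multiplying each by 5 gives whole numbers: C 5.00, H 7.00

C5H7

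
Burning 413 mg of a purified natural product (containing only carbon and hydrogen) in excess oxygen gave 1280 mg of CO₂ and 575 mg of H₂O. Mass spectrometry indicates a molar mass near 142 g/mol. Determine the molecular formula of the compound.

mol C = 1.28 g CO₂ ÷ 44.009 g/mol = 0.02908 mol
mol H = 2 × 0.575 g H₂O ÷ 18.015 g/mol = 0.06384 mol
Divide by the smallest (0.02908 mol): C 1.000, H 2.195
Multiplying each by 5 gives whole numbers: C 5.00, H 10.97
Empirical formula: C5H11
Empirical-formula mass = 71.14 g/mol; 142 ÷ 71.14 ≈ 2, so the molecular formula is C10H22.

C10H22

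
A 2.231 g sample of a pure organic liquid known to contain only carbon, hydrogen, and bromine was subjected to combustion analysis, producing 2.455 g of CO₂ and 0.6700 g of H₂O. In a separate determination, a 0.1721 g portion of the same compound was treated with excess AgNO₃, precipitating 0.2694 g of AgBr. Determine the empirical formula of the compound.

C3H4Br

mol C = 2.455 g CO₂ ÷ 44.009 g/mol = 0.055784 mol
mol H = 2 × 0.6700 g H₂O ÷ 18.015 g/mol = 0.074382 mol
From the AgBr data: mol Br per gram of compound = (0.2694 ÷ 187.772) ÷ 0.1721 = 0.0083365 mol/g, so in the 2.231 g combustion sample mol Br = 0.018599 mol
Divide by the smallest (0.018599 mol): C 2.999, H 3.999, Br 1.000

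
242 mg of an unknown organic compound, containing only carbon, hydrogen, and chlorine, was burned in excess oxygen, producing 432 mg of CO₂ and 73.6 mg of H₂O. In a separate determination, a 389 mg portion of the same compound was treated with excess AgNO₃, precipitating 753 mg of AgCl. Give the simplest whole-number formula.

mol C = 0.432 g CO₂ ÷ 44.009 g/mol = 0.009816 mol
mol H = 2 × 0.0736 g H₂O ÷ 18.015 g/mol = 0.008171 mol
From the AgCl data: mol Cl per gram of compound = (0.753 ÷ 143.318) ÷ 0.389 = 0.01351 mol/g, so in the 0.242 g combustion sample mol Cl = 0.003269 mol
Divide by the smallest (0.003269 mol): C 3.003, H 2.500, Cl 1.000
Multiplying each by 2 gives whole numbers: C 6.01, H 5.00, Cl 2.00

C6H5Cl2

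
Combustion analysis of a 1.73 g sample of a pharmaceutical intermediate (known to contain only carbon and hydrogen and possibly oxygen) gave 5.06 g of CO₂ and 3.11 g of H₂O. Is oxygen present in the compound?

no

mol C = 5.06 g CO₂ ÷ 44.009 g/mol = 0.1150 mol
mol H = 2 × 3.11 g H₂O ÷ 18.015 g/mol = 0.3453 mol
C and H together account for 1.729 g — essentially the entire 1.73 g sample — so the compound contains no oxygen.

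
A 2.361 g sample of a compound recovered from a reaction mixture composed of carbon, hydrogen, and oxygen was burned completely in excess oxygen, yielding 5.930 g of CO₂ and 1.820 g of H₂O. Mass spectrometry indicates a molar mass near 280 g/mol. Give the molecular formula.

C16H24O4

mol C = 5.930 g CO₂ ÷ 44.009 g/mol = 0.13475 mol
mol H = 2 × 1.820 g H₂O ÷ 18.015 g/mol = 0.20205 mol
mass O = 2.361 − (1.6184 + 0.20367) = 0.53891 g → mol O = 0.53891 ÷ 15.999 = 0.033684 mol
Divide by the smallest (0.033684 mol): C 4.000, H 5.999, O 1.000
Empirical formula: C4H6O
Empirical-formula mass = 70.09 g/mol; 280 ÷ 70.09 ≈ 4, so the molecular formula is C16H24O4.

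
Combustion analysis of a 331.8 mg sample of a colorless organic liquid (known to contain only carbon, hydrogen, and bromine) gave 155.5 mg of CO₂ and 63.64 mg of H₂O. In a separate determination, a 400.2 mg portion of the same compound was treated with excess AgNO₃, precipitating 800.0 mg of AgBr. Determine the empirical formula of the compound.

CH2Br

mol C = 0.1555 g CO₂ ÷ 44.009 g/mol = 0.0035334 mol
mol H = 2 × 0.06364 g H₂O ÷ 18.015 g/mol = 0.0070652 mol
From the AgBr data: mol Br per gram of compound = (0.8000 ÷ 187.772) ÷ 0.4002 = 0.010646 mol/g, so in the 0.3318 g combustion sample mol Br = 0.0035323 mol
Divide by the smallest (0.0035323 mol): C 1.000, H 2.000, Br 1.000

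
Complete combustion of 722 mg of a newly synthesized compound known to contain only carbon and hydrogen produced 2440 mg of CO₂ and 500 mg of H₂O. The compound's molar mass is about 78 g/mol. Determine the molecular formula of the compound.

mol C = 2.44 g CO₂ ÷ 44.009 g/mol = 0.05544 mol
mol H = 2 × 0.500 g H₂O ÷ 18.015 g/mol = 0.05551 mol
Divide by the smallest (0.05544 mol): C 1.000, H 1.001
Empirical formula: CH
Empirical-formula mass = 13.02 g/mol; 78 ÷ 13.02 ≈ 6, so the molecular formula is C6H6.

C6H6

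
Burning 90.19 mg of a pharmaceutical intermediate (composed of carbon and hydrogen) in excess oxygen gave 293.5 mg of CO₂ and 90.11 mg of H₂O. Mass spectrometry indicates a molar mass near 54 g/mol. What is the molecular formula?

mol C = 0.2935 g CO₂ ÷ 44.009 g/mol = 0.0066691 mol
mol H = 2 × 0.09011 g H₂O ÷ 18.015 g/mol = 0.010004 mol
Divide by the smallest (0.0066691 mol): C 1.000, H 1.500
Multiplying each by 2 gives whole numbers: C 2.00, H 3.00
Empirical formula: C2H3
Empirical-formula mass = 27.05 g/mol; 54 ÷ 27.05 ≈ 2, so the molecular formula is C4H6.

C4H6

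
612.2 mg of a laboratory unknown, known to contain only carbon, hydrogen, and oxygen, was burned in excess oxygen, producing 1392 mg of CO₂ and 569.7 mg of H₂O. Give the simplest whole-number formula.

mol C = 1.392 g CO₂ ÷ 44.009 g/mol = 0.031630 mol
mol H = 2 × 0.5697 g H₂O ÷ 18.015 g/mol = 0.063247 mol
mass O = 0.6122 − (0.37991 + 0.063753) = 0.16854 g → mol O = 0.16854 ÷ 15.999 = 0.010534 mol
Divide by the smallest (0.010534 mol): C 3.003, H 6.004, O 1.000

C3H6O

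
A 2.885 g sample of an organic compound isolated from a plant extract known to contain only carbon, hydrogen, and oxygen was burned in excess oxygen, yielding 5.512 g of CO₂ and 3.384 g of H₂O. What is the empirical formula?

C2H6O

mol C = 5.512 g CO₂ ÷ 44.009 g/mol = 0.12525 mol
mol H = 2 × 3.384 g H₂O ÷ 18.015 g/mol = 0.37569 mol
mass O = 2.885 − (1.5043 + 0.37869) = 1.0020 g → mol O = 1.0020 ÷ 15.999 = 0.062627 mol
Divide by the smallest (0.062627 mol): C 2.000, H 5.999, O 1.000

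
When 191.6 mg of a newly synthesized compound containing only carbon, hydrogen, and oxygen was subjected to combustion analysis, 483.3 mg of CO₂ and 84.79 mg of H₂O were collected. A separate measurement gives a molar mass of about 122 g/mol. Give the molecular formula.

C7H6O2

mol C = 0.4833 g CO₂ ÷ 44.009 g/mol = 0.010982 mol
mol H = 2 × 0.08479 g H₂O ÷ 18.015 g/mol = 0.0094133 mol
mass O = 0.1916 − (0.13190 + 0.0094886) = 0.050208 g → mol O = 0.050208 ÷ 15.999 = 0.0031382 mol
Divide by the smallest (0.0031382 mol): C 3.499, H 3.000, O 1.000
Multiplying each by 2 gives whole numbers: C 7.00, H 6.00, O 2.00
Empirical formula: C7H6O2
Empirical-formula mass = 122.12 g/mol; 122 ÷ 122.12 ≈ 1, so the molecular formula is C7H6O2.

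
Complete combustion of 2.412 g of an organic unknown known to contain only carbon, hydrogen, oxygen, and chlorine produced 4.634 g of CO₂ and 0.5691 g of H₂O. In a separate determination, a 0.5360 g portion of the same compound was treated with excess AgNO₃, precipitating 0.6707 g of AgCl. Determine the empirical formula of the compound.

C5H3ClO

mol C = 4.634 g CO₂ ÷ 44.009 g/mol = 0.10530 mol
mol H = 2 × 0.5691 g H₂O ÷ 18.015 g/mol = 0.063181 mol
From the AgCl data: mol Cl per gram of compound = (0.6707 ÷ 143.318) ÷ 0.5360 = 0.0087310 mol/g, so in the 2.412 g combustion sample mol Cl = 0.021059 mol
mass O = 2.412 − (1.2647 + 0.063686 + 0.74655) = 0.33705 g → mol O = 0.33705 ÷ 15.999 = 0.021067 mol
Divide by the smallest (0.021059 mol): C 5.000, H 3.000, Cl 1.000, O 1.000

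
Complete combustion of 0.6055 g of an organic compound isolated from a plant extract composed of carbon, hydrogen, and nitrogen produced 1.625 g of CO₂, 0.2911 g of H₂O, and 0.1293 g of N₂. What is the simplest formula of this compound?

mol C = 1.625 g CO₂ ÷ 44.009 g/mol = 0.036924 mol
mol H = 2 × 0.2911 g H₂O ÷ 18.015 g/mol = 0.032318 mol
mol N = 2 × 0.1293 g N₂ ÷ 28.014 g/mol = 0.0092311 mol
Divide by the smallest (0.0092311 mol): C 4.000, H 3.501, N 1.000
Multiplying each by 2 gives whole numbers: C 8.00, H 7.00, N 2.00

C8H7N2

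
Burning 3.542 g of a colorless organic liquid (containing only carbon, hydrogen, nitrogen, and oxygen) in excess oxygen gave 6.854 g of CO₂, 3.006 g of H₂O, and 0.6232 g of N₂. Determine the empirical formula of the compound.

mol C = 6.854 g CO₂ ÷ 44.009 g/mol = 0.15574 mol
mol H = 2 × 3.006 g H₂O ÷ 18.015 g/mol = 0.33372 mol
mol N = 2 × 0.6232 g N₂ ÷ 28.014 g/mol = 0.044492 mol
mass O = 3.542 − (1.8706 + 0.33639 + 0.62320) = 0.71180 g → mol O = 0.71180 ÷ 15.999 = 0.044491 mol
Divide by the smallest (0.044491 mol): C 3.501, H 7.501, N 1.000, O 1.000
Multiplying each by 2 gives whole numbers: C 7.00, H 15.00, N 2.00, O 2.00

C7H15N2O2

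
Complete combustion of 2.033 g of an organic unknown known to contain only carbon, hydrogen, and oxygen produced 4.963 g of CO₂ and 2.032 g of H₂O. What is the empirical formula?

C4H8O

mol C = 4.963 g CO₂ ÷ 44.009 g/mol = 0.11277 mol
mol H = 2 × 2.032 g H₂O ÷ 18.015 g/mol = 0.22559 mol
mass O = 2.033 − (1.3545 + 0.22739) = 0.45110 g → mol O = 0.45110 ÷ 15.999 = 0.028195 mol
Divide by the smallest (0.028195 mol): C 4.000, H 8.001, O 1.000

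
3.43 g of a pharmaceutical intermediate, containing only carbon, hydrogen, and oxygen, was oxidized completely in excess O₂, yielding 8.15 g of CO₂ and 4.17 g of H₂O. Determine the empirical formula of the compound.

C4H10O

mol C = 8.15 g CO₂ ÷ 44.009 g/mol = 0.1852 mol
mol H = 2 × 4.17 g H₂O ÷ 18.015 g/mol = 0.4629 mol
mass O = 3.43 − (2.224 + 0.4667) = 0.7390 g → mol O = 0.7390 ÷ 15.999 = 0.04619 mol
Divide by the smallest (0.04619 mol): C 4.009, H 10.022, O 1.000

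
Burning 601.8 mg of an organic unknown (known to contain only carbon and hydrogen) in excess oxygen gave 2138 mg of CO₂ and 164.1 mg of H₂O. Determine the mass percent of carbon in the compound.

96.96%

mol C = 2.138 g CO₂ ÷ 44.009 g/mol = 0.048581 mol
mol H = 2 × 0.1641 g H₂O ÷ 18.015 g/mol = 0.018218 mol
mass % C = 0.58351 g ÷ 0.6018 g × 100%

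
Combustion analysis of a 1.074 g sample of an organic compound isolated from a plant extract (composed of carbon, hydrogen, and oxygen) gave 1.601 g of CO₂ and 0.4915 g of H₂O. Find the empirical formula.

C2H3O2

mol C = 1.601 g CO₂ ÷ 44.009 g/mol = 0.036379 mol
mol H = 2 × 0.4915 g H₂O ÷ 18.015 g/mol = 0.054566 mol
mass O = 1.074 − (0.43695 + 0.055002) = 0.58205 g → mol O = 0.58205 ÷ 15.999 = 0.036380 mol
Divide by the smallest (0.036379 mol): C 1.000, H 1.500, O 1.000
Multiplying each by 2 gives whole numbers: C 2.00, H 3.00, O 2.00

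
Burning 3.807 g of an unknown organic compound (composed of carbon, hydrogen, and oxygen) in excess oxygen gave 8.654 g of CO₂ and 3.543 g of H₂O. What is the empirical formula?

mol C = 8.654 g CO₂ ÷ 44.009 g/mol = 0.19664 mol
mol H = 2 × 3.543 g H₂O ÷ 18.015 g/mol = 0.39334 mol
mass O = 3.807 − (2.3619 + 0.39649) = 1.0487 g → mol O = 1.0487 ÷ 15.999 = 0.065545 mol
Divide by the smallest (0.065545 mol): C 3.000, H 6.001, O 1.000

C3H6O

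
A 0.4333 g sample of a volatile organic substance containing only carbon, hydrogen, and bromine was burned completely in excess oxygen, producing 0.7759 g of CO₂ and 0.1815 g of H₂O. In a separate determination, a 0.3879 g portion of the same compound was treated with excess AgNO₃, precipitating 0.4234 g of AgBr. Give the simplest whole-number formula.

C7H8Br

mol C = 0.7759 g CO₂ ÷ 44.009 g/mol = 0.017630 mol
mol H = 2 × 0.1815 g H₂O ÷ 18.015 g/mol = 0.020150 mol
From the AgBr data: mol Br per gram of compound = (0.4234 ÷ 187.772) ÷ 0.3879 = 0.0058130 mol/g, so in the 0.4333 g combustion sample mol Br = 0.0025188 mol
Divide by the smallest (0.0025188 mol): C 7.000, H 8.000, Br 1.000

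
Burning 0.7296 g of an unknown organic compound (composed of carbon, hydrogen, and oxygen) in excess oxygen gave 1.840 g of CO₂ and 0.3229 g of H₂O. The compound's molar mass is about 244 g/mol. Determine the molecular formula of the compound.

mol C = 1.840 g CO₂ ÷ 44.009 g/mol = 0.041810 mol
mol H = 2 × 0.3229 g H₂O ÷ 18.015 g/mol = 0.035848 mol
mass O = 0.7296 − (0.50218 + 0.036135) = 0.19129 g → mol O = 0.19129 ÷ 15.999 = 0.011956 mol
Divide by the smallest (0.011956 mol): C 3.497, H 2.998, O 1.000
Multiplying each by 2 gives whole numbers: C 6.99, H 6.00, O 2.00
Empirical formula: C7H6O2
Empirical-formula mass = 122.12 g/mol; 244 ÷ 122.12 ≈ 2, so the molecular formula is C14H12O4.

C14H12O4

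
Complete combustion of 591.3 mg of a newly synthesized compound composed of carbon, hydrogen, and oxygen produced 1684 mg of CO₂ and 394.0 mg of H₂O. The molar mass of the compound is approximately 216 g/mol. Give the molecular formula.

mol C = 1.684 g CO₂ ÷ 44.009 g/mol = 0.038265 mol
mol H = 2 × 0.3940 g H₂O ÷ 18.015 g/mol = 0.043741 mol
mass O = 0.5913 − (0.45960 + 0.044091) = 0.087609 g → mol O = 0.087609 ÷ 15.999 = 0.0054759 mol
Divide by the smallest (0.0054759 mol): C 6.988, H 7.988, O 1.000
Empirical formula: C7H8O
Empirical-formula mass = 108.14 g/mol; 216 ÷ 108.14 ≈ 2, so the molecular formula is C14H16O2.

C14H16O2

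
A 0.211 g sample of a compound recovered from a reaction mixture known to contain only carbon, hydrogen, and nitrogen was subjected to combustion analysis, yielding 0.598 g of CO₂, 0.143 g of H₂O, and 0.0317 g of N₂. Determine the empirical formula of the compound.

C6H7N

mol C = 0.598 g CO₂ ÷ 44.009 g/mol = 0.01359 mol
mol H = 2 × 0.143 g H₂O ÷ 18.015 g/mol = 0.01588 mol
mol N = 2 × 0.0317 g N₂ ÷ 28.014 g/mol = 0.002263 mol
Divide by the smallest (0.002263 mol): C 6.004, H 7.015, N 1.000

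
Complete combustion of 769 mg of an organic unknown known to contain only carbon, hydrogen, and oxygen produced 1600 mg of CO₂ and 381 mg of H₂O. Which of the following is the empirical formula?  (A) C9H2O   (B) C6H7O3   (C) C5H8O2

(B) C6H7O3

mol C = 1.60 g CO₂ ÷ 44.009 g/mol = 0.03636 mol
mol H = 2 × 0.381 g H₂O ÷ 18.015 g/mol = 0.04230 mol
mass O = 0.769 − (0.4367 + 0.04264) = 0.2897 g → mol O = 0.2897 ÷ 15.999 = 0.01811 mol
Divide by the smallest (0.01811 mol): C 2.008, H 2.336, O 1.000
Multiplying each by 3 gives whole numbers: C 6.02, H 7.01, O 3.00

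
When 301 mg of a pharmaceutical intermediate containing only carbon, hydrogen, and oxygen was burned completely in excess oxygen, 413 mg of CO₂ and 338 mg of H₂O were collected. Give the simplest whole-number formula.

mol C = 0.413 g CO₂ ÷ 44.009 g/mol = 0.009384 mol
mol H = 2 × 0.338 g H₂O ÷ 18.015 g/mol = 0.03752 mol
mass O = 0.301 − (0.1127 + 0.03782) = 0.1505 g → mol O = 0.1505 ÷ 15.999 = 0.009404 mol
Divide by the smallest (0.009384 mol): C 1.000, H 3.999, O 1.002

CH4O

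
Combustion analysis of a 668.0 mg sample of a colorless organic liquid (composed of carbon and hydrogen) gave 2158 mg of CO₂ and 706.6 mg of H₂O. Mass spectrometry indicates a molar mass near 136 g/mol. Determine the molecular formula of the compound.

mol C = 2.158 g CO₂ ÷ 44.009 g/mol = 0.049035 mol
mol H = 2 × 0.7066 g H₂O ÷ 18.015 g/mol = 0.078446 mol
Divide by the smallest (0.049035 mol): C 1.000, H 1.600
Multiplying each by 5 gives whole numbers: C 5.00, H 8.00
Empirical formula: C5H8
Empirical-formula mass = 68.12 g/mol; 136 ÷ 68.12 ≈ 2, so the molecular formula is C10H16.

C10H16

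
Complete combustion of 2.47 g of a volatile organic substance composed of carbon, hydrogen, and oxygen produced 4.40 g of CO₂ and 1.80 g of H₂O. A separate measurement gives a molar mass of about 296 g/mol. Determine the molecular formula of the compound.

C12H24O8

mol C = 4.40 g CO₂ ÷ 44.009 g/mol = 0.09998 mol
mol H = 2 × 1.80 g H₂O ÷ 18.015 g/mol = 0.1998 mol
mass O = 2.47 − (1.201 + 0.2014) = 1.068 g → mol O = 1.068 ÷ 15.999 = 0.06674 mol
Divide by the smallest (0.06674 mol): C 1.498, H 2.994, O 1.000
Multiplying each by 2 gives whole numbers: C 3.00, H 5.99, O 2.00
Empirical formula: C3H6O2
Empirical-formula mass = 74.08 g/mol; 296 ÷ 74.08 ≈ 4, so the molecular formula is C12H24O8.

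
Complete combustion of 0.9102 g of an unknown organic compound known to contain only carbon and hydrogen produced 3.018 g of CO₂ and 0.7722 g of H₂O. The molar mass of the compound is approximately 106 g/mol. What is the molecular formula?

mol C = 3.018 g CO₂ ÷ 44.009 g/mol = 0.068577 mol
mol H = 2 × 0.7722 g H₂O ÷ 18.015 g/mol = 0.085729 mol
Divide by the smallest (0.068577 mol): C 1.000, H 1.250
Multiplying each by 4 gives whole numbers: C 4.00, H 5.00
Empirical formula: C4H5
Empirical-formula mass = 53.08 g/mol; 106 ÷ 53.08 ≈ 2, so the molecular formula is C8H10.

C8H10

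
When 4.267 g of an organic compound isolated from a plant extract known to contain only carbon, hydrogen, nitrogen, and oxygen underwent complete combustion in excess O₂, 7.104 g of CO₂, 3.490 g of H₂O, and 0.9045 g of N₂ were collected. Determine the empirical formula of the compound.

mol C = 7.104 g CO₂ ÷ 44.009 g/mol = 0.16142 mol
mol H = 2 × 3.490 g H₂O ÷ 18.015 g/mol = 0.38745 mol
mol N = 2 × 0.9045 g N₂ ÷ 28.014 g/mol = 0.064575 mol
mass O = 4.267 − (1.9388 + 0.39055 + 0.90450) = 1.0331 g → mol O = 1.0331 ÷ 15.999 = 0.064574 mol
Divide by the smallest (0.064574 mol): C 2.500, H 6.000, N 1.000, O 1.000
Multiplying each by 2 gives whole numbers: C 5.00, H 12.00, N 2.00, O 2.00

C5H12N2O2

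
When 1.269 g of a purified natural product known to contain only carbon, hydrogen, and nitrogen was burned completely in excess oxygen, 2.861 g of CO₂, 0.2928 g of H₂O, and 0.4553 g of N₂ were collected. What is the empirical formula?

C2HN

mol C = 2.861 g CO₂ ÷ 44.009 g/mol = 0.065009 mol
mol H = 2 × 0.2928 g H₂O ÷ 18.015 g/mol = 0.032506 mol
mol N = 2 × 0.4553 g N₂ ÷ 28.014 g/mol = 0.032505 mol
Divide by the smallest (0.032505 mol): C 2.000, H 1.000, N 1.000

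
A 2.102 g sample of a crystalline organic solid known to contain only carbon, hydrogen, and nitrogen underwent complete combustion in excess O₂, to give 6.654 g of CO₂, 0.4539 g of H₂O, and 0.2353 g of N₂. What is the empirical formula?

C9H3N

mol C = 6.654 g CO₂ ÷ 44.009 g/mol = 0.15120 mol
mol H = 2 × 0.4539 g H₂O ÷ 18.015 g/mol = 0.050391 mol
mol N = 2 × 0.2353 g N₂ ÷ 28.014 g/mol = 0.016799 mol
Divide by the smallest (0.016799 mol): C 9.000, H 3.000, N 1.000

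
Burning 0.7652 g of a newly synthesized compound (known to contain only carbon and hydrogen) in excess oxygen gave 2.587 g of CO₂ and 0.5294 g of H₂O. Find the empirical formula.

mol C = 2.587 g CO₂ ÷ 44.009 g/mol = 0.058783 mol
mol H = 2 × 0.5294 g H₂O ÷ 18.015 g/mol = 0.058773 mol
Divide by the smallest (0.058773 mol): C 1.000, H 1.000

CH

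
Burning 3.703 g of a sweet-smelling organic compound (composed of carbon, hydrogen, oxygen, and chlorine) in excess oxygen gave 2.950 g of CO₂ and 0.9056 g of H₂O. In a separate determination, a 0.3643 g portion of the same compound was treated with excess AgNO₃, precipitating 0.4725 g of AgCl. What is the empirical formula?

mol C = 2.950 g CO₂ ÷ 44.009 g/mol = 0.067032 mol
mol H = 2 × 0.9056 g H₂O ÷ 18.015 g/mol = 0.10054 mol
From the AgCl data: mol Cl per gram of compound = (0.4725 ÷ 143.318) ÷ 0.3643 = 0.0090499 mol/g, so in the 3.703 g combustion sample mol Cl = 0.033512 mol
mass O = 3.703 − (0.80512 + 0.10134 + 1.1880) = 1.6086 g → mol O = 1.6086 ÷ 15.999 = 0.10054 mol
Divide by the smallest (0.033512 mol): C 2.000, H 3.000, Cl 1.000, O 3.000

C2H3ClO3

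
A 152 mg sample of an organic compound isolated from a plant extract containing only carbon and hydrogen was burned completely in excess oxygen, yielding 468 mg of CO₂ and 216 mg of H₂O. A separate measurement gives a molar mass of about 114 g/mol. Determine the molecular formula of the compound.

C8H18

mol C = 0.468 g CO₂ ÷ 44.009 g/mol = 0.01063 mol
mol H = 2 × 0.216 g H₂O ÷ 18.015 g/mol = 0.02398 mol
Divide by the smallest (0.01063 mol): C 1.000, H 2.255
Multiplying each by 4 gives whole numbers: C 4.00, H 9.02
Empirical formula: C4H9
Empirical-formula mass = 57.12 g/mol; 114 ÷ 57.12 ≈ 2, so the molecular formula is C8H18.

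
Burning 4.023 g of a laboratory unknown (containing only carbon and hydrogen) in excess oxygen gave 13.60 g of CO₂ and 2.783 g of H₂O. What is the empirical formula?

CH

mol C = 13.60 g CO₂ ÷ 44.009 g/mol = 0.30903 mol
mol H = 2 × 2.783 g H₂O ÷ 18.015 g/mol = 0.30896 mol
Divide by the smallest (0.30896 mol): C 1.000, H 1.000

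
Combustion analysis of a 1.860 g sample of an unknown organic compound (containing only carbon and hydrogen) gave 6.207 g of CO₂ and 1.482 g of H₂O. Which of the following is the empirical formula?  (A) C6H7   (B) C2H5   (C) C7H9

mol C = 6.207 g CO₂ ÷ 44.009 g/mol = 0.14104 mol
mol H = 2 × 1.482 g H₂O ÷ 18.015 g/mol = 0.16453 mol
Divide by the smallest (0.14104 mol): C 1.000, H 1.167
Multiplying each by 6 gives whole numbers: C 6.00, H 7.00

(A) C6H7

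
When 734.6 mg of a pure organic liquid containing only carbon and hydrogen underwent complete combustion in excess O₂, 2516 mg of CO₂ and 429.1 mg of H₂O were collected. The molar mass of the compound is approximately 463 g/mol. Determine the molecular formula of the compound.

mol C = 2.516 g CO₂ ÷ 44.009 g/mol = 0.057170 mol
mol H = 2 × 0.4291 g H₂O ÷ 18.015 g/mol = 0.047638 mol
Divide by the smallest (0.047638 mol): C 1.200, H 1.000
Multiplying each by 5 gives whole numbers: C 6.00, H 5.00
Empirical formula: C6H5
Empirical-formula mass = 77.11 g/mol; 463 ÷ 77.11 ≈ 6, so the molecular formula is C36H30.

C36H30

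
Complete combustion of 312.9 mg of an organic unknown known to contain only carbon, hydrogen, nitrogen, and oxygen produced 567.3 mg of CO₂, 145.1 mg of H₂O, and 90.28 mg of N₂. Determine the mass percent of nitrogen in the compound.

mol C = 0.5673 g CO₂ ÷ 44.009 g/mol = 0.012891 mol
mol H = 2 × 0.1451 g H₂O ÷ 18.015 g/mol = 0.016109 mol
mol N = 2 × 0.09028 g N₂ ÷ 28.014 g/mol = 0.0064453 mol
mass O = 0.3129 − (0.15483 + 0.016238 + 0.090280) = 0.051554 g → mol O = 0.051554 ÷ 15.999 = 0.0032223 mol
mass % N = 0.090280 g ÷ 0.3129 g × 100%

28.85%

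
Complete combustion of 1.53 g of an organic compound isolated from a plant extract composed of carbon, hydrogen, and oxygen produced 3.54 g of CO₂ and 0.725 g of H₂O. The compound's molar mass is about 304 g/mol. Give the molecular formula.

C16H16O6

mol C = 3.54 g CO₂ ÷ 44.009 g/mol = 0.08044 mol
mol H = 2 × 0.725 g H₂O ÷ 18.015 g/mol = 0.08049 mol
mass O = 1.53 − (0.9661 + 0.08113) = 0.4827 g → mol O = 0.4827 ÷ 15.999 = 0.03017 mol
Divide by the smallest (0.03017 mol): C 2.666, H 2.668, O 1.000
Multiplying each by 3 gives whole numbers: C 8.00, H 8.00, O 3.00
Empirical formula: C8H8O3
Empirical-formula mass = 152.15 g/mol; 304 ÷ 152.15 ≈ 2, so the molecular formula is C16H16O6.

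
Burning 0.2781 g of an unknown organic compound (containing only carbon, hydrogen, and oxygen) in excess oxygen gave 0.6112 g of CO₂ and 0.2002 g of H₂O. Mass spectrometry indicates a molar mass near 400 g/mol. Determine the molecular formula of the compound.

C20H32O8

mol C = 0.6112 g CO₂ ÷ 44.009 g/mol = 0.013888 mol
mol H = 2 × 0.2002 g H₂O ÷ 18.015 g/mol = 0.022226 mol
mass O = 0.2781 − (0.16681 + 0.022404) = 0.088887 g → mol O = 0.088887 ÷ 15.999 = 0.0055558 mol
Divide by the smallest (0.0055558 mol): C 2.500, H 4.001, O 1.000
Multiplying each by 2 gives whole numbers: C 5.00, H 8.00, O 2.00
Empirical formula: C5H8O2
Empirical-formula mass = 100.12 g/mol; 400 ÷ 100.12 ≈ 4, so the molecular formula is C20H32O8.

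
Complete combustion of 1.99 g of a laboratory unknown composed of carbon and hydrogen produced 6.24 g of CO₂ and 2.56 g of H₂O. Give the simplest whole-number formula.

mol C = 6.24 g CO₂ ÷ 44.009 g/mol = 0.1418 mol
mol H = 2 × 2.56 g H₂O ÷ 18.015 g/mol = 0.2842 mol
Divide by the smallest (0.1418 mol): C 1.000, H 2.004

CH2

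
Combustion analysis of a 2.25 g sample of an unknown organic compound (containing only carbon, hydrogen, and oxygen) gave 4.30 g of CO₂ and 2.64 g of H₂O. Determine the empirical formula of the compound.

C2H6O

mol C = 4.30 g CO₂ ÷ 44.009 g/mol = 0.09771 mol
mol H = 2 × 2.64 g H₂O ÷ 18.015 g/mol = 0.2931 mol
mass O = 2.25 − (1.174 + 0.2954) = 0.7810 g → mol O = 0.7810 ÷ 15.999 = 0.04882 mol
Divide by the smallest (0.04882 mol): C 2.002, H 6.004, O 1.000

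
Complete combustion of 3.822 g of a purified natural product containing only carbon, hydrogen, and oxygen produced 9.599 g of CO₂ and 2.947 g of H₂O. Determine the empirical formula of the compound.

mol C = 9.599 g CO₂ ÷ 44.009 g/mol = 0.21811 mol
mol H = 2 × 2.947 g H₂O ÷ 18.015 g/mol = 0.32717 mol
mass O = 3.822 − (2.6198 + 0.32979) = 0.87244 g → mol O = 0.87244 ÷ 15.999 = 0.054531 mol
Divide by the smallest (0.054531 mol): C 4.000, H 6.000, O 1.000

C4H6O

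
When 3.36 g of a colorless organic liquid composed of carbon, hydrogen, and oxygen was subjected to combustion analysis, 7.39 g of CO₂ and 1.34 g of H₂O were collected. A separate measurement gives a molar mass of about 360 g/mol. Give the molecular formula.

C18H16O8

mol C = 7.39 g CO₂ ÷ 44.009 g/mol = 0.1679 mol
mol H = 2 × 1.34 g H₂O ÷ 18.015 g/mol = 0.1488 mol
mass O = 3.36 − (2.017 + 0.1500) = 1.193 g → mol O = 1.193 ÷ 15.999 = 0.07458 mol
Divide by the smallest (0.07458 mol): C 2.252, H 1.995, O 1.000
Multiplying each by 4 gives whole numbers: C 9.01, H 7.98, O 4.00
Empirical formula: C9H8O4
Empirical-formula mass = 180.16 g/mol; 360 ÷ 180.16 ≈ 2, so the molecular formula is C18H16O8.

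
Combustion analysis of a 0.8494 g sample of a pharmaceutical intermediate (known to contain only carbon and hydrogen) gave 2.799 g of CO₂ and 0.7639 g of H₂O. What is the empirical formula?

C3H4

mol C = 2.799 g CO₂ ÷ 44.009 g/mol = 0.063601 mol
mol H = 2 × 0.7639 g H₂O ÷ 18.015 g/mol = 0.084807 mol
Divide by the smallest (0.063601 mol): C 1.000, H 1.333
Multiplying each by 3 gives whole numbers: C 3.00, H 4.00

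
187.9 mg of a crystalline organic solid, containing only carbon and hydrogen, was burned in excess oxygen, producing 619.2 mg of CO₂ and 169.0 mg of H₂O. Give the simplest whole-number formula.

C3H4

mol C = 0.6192 g CO₂ ÷ 44.009 g/mol = 0.014070 mol
mol H = 2 × 0.1690 g H₂O ÷ 18.015 g/mol = 0.018762 mol
Divide by the smallest (0.014070 mol): C 1.000, H 1.333
Multiplying each by 3 gives whole numbers: C 3.00, H 4.00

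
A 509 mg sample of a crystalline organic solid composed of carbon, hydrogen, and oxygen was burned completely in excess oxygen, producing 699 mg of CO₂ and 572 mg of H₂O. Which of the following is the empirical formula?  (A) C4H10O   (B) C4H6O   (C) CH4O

mol C = 0.699 g CO₂ ÷ 44.009 g/mol = 0.01588 mol
mol H = 2 × 0.572 g H₂O ÷ 18.015 g/mol = 0.06350 mol
mass O = 0.509 − (0.1908 + 0.06401) = 0.2542 g → mol O = 0.2542 ÷ 15.999 = 0.01589 mol
Divide by the smallest (0.01588 mol): C 1.000, H 3.998, O 1.000

(C) CH4O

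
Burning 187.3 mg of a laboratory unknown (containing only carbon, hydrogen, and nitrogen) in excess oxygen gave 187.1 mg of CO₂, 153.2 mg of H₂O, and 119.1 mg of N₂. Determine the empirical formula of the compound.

CH4N2

mol C = 0.1871 g CO₂ ÷ 44.009 g/mol = 0.0042514 mol
mol H = 2 × 0.1532 g H₂O ÷ 18.015 g/mol = 0.017008 mol
mol N = 2 × 0.1191 g N₂ ÷ 28.014 g/mol = 0.0085029 mol
Divide by the smallest (0.0042514 mol): C 1.000, H 4.001, N 2.000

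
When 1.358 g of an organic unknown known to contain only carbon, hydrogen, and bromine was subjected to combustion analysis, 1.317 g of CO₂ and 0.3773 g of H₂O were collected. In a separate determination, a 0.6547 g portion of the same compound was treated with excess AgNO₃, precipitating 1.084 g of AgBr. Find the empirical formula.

mol C = 1.317 g CO₂ ÷ 44.009 g/mol = 0.029926 mol
mol H = 2 × 0.3773 g H₂O ÷ 18.015 g/mol = 0.041887 mol
From the AgBr data: mol Br per gram of compound = (1.084 ÷ 187.772) ÷ 0.6547 = 0.0088177 mol/g, so in the 1.358 g combustion sample mol Br = 0.011974 mol
Divide by the smallest (0.011974 mol): C 2.499, H 3.498, Br 1.000
Multiplying each by 2 gives whole numbers: C 5.00, H 7.00, Br 2.00

C5H7Br2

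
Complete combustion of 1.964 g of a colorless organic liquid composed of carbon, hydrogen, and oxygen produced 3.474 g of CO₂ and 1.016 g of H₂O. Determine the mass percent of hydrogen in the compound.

mol C = 3.474 g CO₂ ÷ 44.009 g/mol = 0.078938 mol
mol H = 2 × 1.016 g H₂O ÷ 18.015 g/mol = 0.11279 mol
mass O = 1.964 − (0.94813 + 0.11370) = 0.90217 g → mol O = 0.90217 ÷ 15.999 = 0.056389 mol
mass % H = 0.11370 g ÷ 1.964 g × 100%

5.79%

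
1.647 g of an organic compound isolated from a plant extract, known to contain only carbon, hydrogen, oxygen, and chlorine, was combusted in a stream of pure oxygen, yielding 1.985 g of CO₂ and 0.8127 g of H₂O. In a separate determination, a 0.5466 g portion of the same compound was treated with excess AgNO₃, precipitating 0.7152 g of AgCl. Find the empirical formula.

C3H6ClO2

mol C = 1.985 g CO₂ ÷ 44.009 g/mol = 0.045104 mol
mol H = 2 × 0.8127 g H₂O ÷ 18.015 g/mol = 0.090225 mol
From the AgCl data: mol Cl per gram of compound = (0.7152 ÷ 143.318) ÷ 0.5466 = 0.0091297 mol/g, so in the 1.647 g combustion sample mol Cl = 0.015037 mol
mass O = 1.647 − (0.54175 + 0.090947 + 0.53305) = 0.48126 g → mol O = 0.48126 ÷ 15.999 = 0.030080 mol
Divide by the smallest (0.015037 mol): C 3.000, H 6.000, Cl 1.000, O 2.000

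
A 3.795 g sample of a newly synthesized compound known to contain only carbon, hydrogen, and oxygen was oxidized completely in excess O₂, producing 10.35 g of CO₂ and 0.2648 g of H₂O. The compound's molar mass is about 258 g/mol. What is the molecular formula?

C16H2O4

mol C = 10.35 g CO₂ ÷ 44.009 g/mol = 0.23518 mol
mol H = 2 × 0.2648 g H₂O ÷ 18.015 g/mol = 0.029398 mol
mass O = 3.795 − (2.8247 + 0.029633) = 0.94063 g → mol O = 0.94063 ÷ 15.999 = 0.058793 mol
Divide by the smallest (0.029398 mol): C 8.000, H 1.000, O 2.000
Empirical formula: C8HO2
Empirical-formula mass = 129.09 g/mol; 258 ÷ 129.09 ≈ 2, so the molecular formula is C16H2O4.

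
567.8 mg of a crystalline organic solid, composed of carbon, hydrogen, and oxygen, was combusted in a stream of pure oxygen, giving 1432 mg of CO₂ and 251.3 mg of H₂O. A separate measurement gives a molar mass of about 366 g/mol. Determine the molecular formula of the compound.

mol C = 1.432 g CO₂ ÷ 44.009 g/mol = 0.032539 mol
mol H = 2 × 0.2513 g H₂O ÷ 18.015 g/mol = 0.027899 mol
mass O = 0.5678 − (0.39082 + 0.028122) = 0.14885 g → mol O = 0.14885 ÷ 15.999 = 0.0093040 mol
Divide by the smallest (0.0093040 mol): C 3.497, H 2.999, O 1.000
Multiplying each by 2 gives whole numbers: C 6.99, H 6.00, O 2.00
Empirical formula: C7H6O2
Empirical-formula mass = 122.12 g/mol; 366 ÷ 122.12 ≈ 3, so the molecular formula is C21H18O6.

C21H18O6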